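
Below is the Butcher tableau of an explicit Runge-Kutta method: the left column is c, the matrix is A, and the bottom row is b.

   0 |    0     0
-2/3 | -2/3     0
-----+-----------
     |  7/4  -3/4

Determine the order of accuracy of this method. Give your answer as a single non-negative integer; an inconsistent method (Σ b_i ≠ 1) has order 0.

b = (7/4, -3/4)
c = (0, -2/3)
Σ b_i: 7/4·1 + (-3/4)·1 = 1 ✓
b·c: (-3/4)·(-2/3) = 1/2 ✓; 2 stages ⇒ order 2.

2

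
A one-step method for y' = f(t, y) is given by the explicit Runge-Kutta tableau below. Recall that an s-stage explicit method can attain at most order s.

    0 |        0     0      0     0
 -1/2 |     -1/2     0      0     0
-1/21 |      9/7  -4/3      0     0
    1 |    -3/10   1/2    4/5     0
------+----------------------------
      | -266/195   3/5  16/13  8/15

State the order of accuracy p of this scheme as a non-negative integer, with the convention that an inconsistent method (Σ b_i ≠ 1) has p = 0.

1

b = (-266/195, 3/5, 16/13, 8/15)
c = (0, -1/2, -1/21, 1)
Ac = (0, 0, 2/3, -121/420)
Σ b_i: (-266/195)·1 + 3/5·1 + 16/13·1 + 8/15·1 = 1 ✓
b·c: 3/5·(-1/2) + 16/13·(-1/21) + 8/15·1 = 159/910 ≠ 1/2 ⇒ order 1.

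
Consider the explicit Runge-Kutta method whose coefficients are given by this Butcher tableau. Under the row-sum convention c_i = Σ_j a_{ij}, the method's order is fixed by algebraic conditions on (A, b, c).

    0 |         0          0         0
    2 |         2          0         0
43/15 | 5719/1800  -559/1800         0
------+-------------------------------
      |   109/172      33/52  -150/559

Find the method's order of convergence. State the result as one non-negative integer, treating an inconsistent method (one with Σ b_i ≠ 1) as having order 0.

b = (109/172, 33/52, -150/559)
c = (0, 2, 43/15)
Ac = (0, 0, -559/900)
Σ b_i: 109/172·1 + 33/52·1 + (-150/559)·1 = 1 ✓
b·c: 33/52·2 + (-150/559)·43/15 = 1/2 ✓
b·c²: 33/52·4 + (-150/559)·1849/225 = 1/3 ✓
b·Ac: (-150/559)·(-559/900) = 1/6 ✓; 3 stages ⇒ order 3.

3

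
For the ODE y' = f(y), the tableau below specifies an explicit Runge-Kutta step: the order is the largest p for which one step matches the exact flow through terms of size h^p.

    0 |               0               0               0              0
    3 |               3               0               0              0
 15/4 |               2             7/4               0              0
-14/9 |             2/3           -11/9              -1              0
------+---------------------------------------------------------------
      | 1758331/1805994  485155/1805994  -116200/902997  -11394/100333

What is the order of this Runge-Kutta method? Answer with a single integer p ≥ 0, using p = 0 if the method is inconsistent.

b = (1758331/1805994, 485155/1805994, -116200/902997, -11394/100333)
c = (0, 3, 15/4, -14/9)
Ac = (0, 0, 21/4, -89/12)
Σ b_i: 1758331/1805994·1 + 485155/1805994·1 + (-116200/902997)·1 + (-11394/100333)·1 = 1 ✓
b·c: 485155/1805994·3 + (-116200/902997)·15/4 + (-11394/100333)·(-14/9) = 1/2 ✓
b·c²: 485155/1805994·9 + (-116200/902997)·225/16 + (-11394/100333)·196/81 = 1/3 ✓
b·Ac: (-116200/902997)·21/4 + (-11394/100333)·(-89/12) = 1/6 ✓
b·c³: 485155/1805994·27 + (-116200/902997)·3375/64 + (-11394/100333)·(-2744/729) = 19388339/21671928 ≠ 1/4 ⇒ order 3.
b·(c∘Ac): (-116200/902997)·315/16 + (-11394/100333)·623/54 = -771281/200666 ≠ 1/8
b·Ac²: (-116200/902997)·63/4 + (-11394/100333)·(-401/16) = 657697/802664 ≠ 1/12
b·A²c: (-11394/100333)·(-21/4) = 119637/200666 ≠ 1/24

3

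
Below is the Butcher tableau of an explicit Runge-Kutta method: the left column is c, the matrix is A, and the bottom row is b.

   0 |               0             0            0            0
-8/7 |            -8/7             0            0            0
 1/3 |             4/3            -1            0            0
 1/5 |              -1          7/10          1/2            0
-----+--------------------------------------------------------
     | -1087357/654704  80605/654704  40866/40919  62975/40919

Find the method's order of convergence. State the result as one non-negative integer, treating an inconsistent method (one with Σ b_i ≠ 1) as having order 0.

b = (-1087357/654704, 80605/654704, 40866/40919, 62975/40919)
c = (0, -8/7, 1/3, 1/5)
Ac = (0, 0, 8/7, -19/30)
Σ b_i: (-1087357/654704)·1 + 80605/654704·1 + 40866/40919·1 + 62975/40919·1 = 1 ✓
b·c: 80605/654704·(-8/7) + 40866/40919·1/3 + 62975/40919·1/5 = 1/2 ✓
b·c²: 80605/654704·64/49 + 40866/40919·1/9 + 62975/40919·1/25 = 1/3 ✓
b·Ac: 40866/40919·8/7 + 62975/40919·(-19/30) = 1/6 ✓
b·c³: 80605/654704·(-512/343) + 40866/40919·1/27 + 62975/40919·1/125 = -247619/1841355 ≠ 1/4 ⇒ order 3.
b·(c∘Ac): 40866/40919·8/21 + 62975/40919·(-19/150) = 45547/245514 ≠ 1/8
b·Ac²: 40866/40919·(-64/49) + 62975/40919·611/630 = 970169/5155794 ≠ 1/12
b·A²c: 62975/40919·4/7 = 251900/286433 ≠ 1/24

3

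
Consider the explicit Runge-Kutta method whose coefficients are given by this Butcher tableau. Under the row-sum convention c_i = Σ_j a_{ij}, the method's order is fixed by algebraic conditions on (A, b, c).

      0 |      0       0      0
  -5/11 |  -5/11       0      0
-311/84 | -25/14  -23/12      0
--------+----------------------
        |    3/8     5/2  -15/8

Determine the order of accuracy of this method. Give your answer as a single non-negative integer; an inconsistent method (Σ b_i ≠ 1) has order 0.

b = (3/8, 5/2, -15/8)
c = (0, -5/11, -311/84)
Ac = (0, 0, 115/132)
Σ b_i: 3/8·1 + 5/2·1 + (-15/8)·1 = 1 ✓
b·c: 5/2·(-5/11) + (-15/8)·(-311/84) = 14305/2464 ≠ 1/2 ⇒ order 1.

1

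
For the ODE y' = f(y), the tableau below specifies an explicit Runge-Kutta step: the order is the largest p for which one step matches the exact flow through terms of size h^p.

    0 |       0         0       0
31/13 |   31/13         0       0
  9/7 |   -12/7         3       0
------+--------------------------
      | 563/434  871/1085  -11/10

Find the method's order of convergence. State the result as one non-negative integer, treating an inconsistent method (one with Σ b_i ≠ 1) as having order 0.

b = (563/434, 871/1085, -11/10)
c = (0, 31/13, 9/7)
Ac = (0, 0, 93/13)
Σ b_i: 563/434·1 + 871/1085·1 + (-11/10)·1 = 1 ✓
b·c: 871/1085·31/13 + (-11/10)·9/7 = 1/2 ✓
b·c²: 871/1085·961/169 + (-11/10)·81/49 = 3499/1274 ≠ 1/3 ⇒ order 2.
b·Ac: (-11/10)·93/13 = -1023/130 ≠ 1/6

2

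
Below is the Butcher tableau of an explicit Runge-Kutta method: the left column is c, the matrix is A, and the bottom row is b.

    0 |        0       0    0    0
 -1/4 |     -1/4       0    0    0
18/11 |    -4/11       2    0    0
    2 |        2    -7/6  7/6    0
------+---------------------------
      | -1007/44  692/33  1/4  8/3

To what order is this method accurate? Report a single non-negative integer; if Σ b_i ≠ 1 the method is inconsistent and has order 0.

b = (-1007/44, 692/33, 1/4, 8/3)
c = (0, -1/4, 18/11, 2)
Ac = (0, 0, -1/2, 581/264)
Σ b_i: (-1007/44)·1 + 692/33·1 + 1/4·1 + 8/3·1 = 1 ✓
b·c: 692/33·(-1/4) + 1/4·18/11 + 8/3·2 = 1/2 ✓
b·c²: 692/33·1/16 + 1/4·324/121 + 8/3·4 = 6121/484 ≠ 1/3 ⇒ order 2.
b·Ac: 1/4·(-1/2) + 8/3·581/264 = 4549/792 ≠ 1/6

2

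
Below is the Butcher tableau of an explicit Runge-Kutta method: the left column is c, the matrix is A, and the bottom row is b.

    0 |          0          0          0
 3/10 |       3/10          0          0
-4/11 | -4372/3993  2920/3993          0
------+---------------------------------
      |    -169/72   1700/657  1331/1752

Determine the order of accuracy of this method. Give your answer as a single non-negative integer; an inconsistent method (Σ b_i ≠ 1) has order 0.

b = (-169/72, 1700/657, 1331/1752)
c = (0, 3/10, -4/11)
Ac = (0, 0, 292/1331)
Σ b_i: (-169/72)·1 + 1700/657·1 + 1331/1752·1 = 1 ✓
b·c: 1700/657·3/10 + 1331/1752·(-4/11) = 1/2 ✓
b·c²: 1700/657·9/100 + 1331/1752·16/121 = 1/3 ✓
b·Ac: 1331/1752·292/1331 = 1/6 ✓; 3 stages ⇒ order 3.

3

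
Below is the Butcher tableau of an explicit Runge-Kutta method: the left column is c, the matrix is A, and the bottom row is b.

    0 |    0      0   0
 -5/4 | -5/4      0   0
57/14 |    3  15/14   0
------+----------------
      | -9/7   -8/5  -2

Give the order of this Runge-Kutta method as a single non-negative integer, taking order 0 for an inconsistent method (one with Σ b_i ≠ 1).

0

b = (-9/7, -8/5, -2)
c = (0, -5/4, 57/14)
Ac = (0, 0, -75/56)
Σ b_i: (-9/7)·1 + (-8/5)·1 + (-2)·1 = -171/35 ≠ 1 ⇒ order 0.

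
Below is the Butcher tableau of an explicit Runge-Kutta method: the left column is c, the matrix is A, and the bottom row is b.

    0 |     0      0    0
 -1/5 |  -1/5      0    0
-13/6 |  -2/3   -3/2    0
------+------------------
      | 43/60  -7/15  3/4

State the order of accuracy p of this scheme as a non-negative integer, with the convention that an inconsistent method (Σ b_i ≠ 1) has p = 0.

1

b = (43/60, -7/15, 3/4)
c = (0, -1/5, -13/6)
Ac = (0, 0, 3/10)
Σ b_i: 43/60·1 + (-7/15)·1 + 3/4·1 = 1 ✓
b·c: (-7/15)·(-1/5) + 3/4·(-13/6) = -919/600 ≠ 1/2 ⇒ order 1.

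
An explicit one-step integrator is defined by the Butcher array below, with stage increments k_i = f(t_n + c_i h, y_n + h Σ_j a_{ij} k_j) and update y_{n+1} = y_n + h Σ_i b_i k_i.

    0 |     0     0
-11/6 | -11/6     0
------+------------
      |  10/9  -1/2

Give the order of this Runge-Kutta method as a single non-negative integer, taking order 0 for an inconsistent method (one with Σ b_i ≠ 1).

0

b = (10/9, -1/2)
c = (0, -11/6)
Σ b_i: 10/9·1 + (-1/2)·1 = 11/18 ≠ 1 ⇒ order 0.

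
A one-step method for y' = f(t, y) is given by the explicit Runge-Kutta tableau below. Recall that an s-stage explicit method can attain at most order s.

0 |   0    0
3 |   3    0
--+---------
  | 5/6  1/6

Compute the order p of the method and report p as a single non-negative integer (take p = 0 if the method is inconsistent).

b = (5/6, 1/6)
c = (0, 3)
Σ b_i: 5/6·1 + 1/6·1 = 1 ✓
b·c: 1/6·3 = 1/2 ✓; 2 stages ⇒ order 2.

2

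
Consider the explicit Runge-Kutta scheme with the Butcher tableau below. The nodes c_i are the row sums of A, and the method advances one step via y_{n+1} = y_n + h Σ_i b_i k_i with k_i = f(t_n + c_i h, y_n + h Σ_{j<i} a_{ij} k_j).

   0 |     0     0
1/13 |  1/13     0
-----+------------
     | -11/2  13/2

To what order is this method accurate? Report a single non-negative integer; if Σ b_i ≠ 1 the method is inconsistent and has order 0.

2

b = (-11/2, 13/2)
c = (0, 1/13)
Σ b_i: (-11/2)·1 + 13/2·1 = 1 ✓
b·c: 13/2·1/13 = 1/2 ✓; 2 stages ⇒ order 2.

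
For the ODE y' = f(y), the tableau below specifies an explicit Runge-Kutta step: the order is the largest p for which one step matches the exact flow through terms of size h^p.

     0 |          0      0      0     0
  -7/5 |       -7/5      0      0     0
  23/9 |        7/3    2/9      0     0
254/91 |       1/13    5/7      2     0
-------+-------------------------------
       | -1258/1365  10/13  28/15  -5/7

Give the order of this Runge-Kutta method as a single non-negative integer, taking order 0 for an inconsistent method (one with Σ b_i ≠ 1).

1

b = (-1258/1365, 10/13, 28/15, -5/7)
c = (0, -7/5, 23/9, 254/91)
Ac = (0, 0, -14/45, 37/9)
Σ b_i: (-1258/1365)·1 + 10/13·1 + 28/15·1 + (-5/7)·1 = 1 ✓
b·c: 10/13·(-7/5) + 28/15·23/9 + (-5/7)·254/91 = 146168/85995 ≠ 1/2 ⇒ order 1.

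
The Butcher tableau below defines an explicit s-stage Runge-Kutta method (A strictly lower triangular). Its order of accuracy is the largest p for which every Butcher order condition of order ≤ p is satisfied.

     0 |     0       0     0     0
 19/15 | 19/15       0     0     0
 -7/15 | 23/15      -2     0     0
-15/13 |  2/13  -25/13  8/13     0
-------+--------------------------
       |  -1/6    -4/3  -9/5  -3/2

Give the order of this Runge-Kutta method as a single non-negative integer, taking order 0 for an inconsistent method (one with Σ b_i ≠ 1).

b = (-1/6, -4/3, -9/5, -3/2)
c = (0, 19/15, -7/15, -15/13)
Ac = (0, 0, -38/15, -177/65)
Σ b_i: (-1/6)·1 + (-4/3)·1 + (-9/5)·1 + (-3/2)·1 = -24/5 ≠ 1 ⇒ order 0.

0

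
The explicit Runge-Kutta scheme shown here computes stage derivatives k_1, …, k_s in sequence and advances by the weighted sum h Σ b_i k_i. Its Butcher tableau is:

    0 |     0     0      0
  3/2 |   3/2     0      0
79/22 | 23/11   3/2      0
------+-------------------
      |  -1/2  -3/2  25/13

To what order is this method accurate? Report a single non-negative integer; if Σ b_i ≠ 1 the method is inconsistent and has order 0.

0

b = (-1/2, -3/2, 25/13)
c = (0, 3/2, 79/22)
Ac = (0, 0, 9/4)
Σ b_i: (-1/2)·1 + (-3/2)·1 + 25/13·1 = -1/13 ≠ 1 ⇒ order 0.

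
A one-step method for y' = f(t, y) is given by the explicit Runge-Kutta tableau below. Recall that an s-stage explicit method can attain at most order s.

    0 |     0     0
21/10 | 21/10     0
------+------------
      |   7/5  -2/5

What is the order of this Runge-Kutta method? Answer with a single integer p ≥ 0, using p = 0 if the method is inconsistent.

1

b = (7/5, -2/5)
c = (0, 21/10)
Σ b_i: 7/5·1 + (-2/5)·1 = 1 ✓
b·c: (-2/5)·21/10 = -21/25 ≠ 1/2 ⇒ order 1.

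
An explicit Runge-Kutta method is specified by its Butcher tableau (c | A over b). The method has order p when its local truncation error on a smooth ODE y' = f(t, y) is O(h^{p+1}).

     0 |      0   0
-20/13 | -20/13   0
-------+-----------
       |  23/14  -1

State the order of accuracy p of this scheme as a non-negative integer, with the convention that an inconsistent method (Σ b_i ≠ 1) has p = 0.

0

b = (23/14, -1)
c = (0, -20/13)
Σ b_i: 23/14·1 + (-1)·1 = 9/14 ≠ 1 ⇒ order 0.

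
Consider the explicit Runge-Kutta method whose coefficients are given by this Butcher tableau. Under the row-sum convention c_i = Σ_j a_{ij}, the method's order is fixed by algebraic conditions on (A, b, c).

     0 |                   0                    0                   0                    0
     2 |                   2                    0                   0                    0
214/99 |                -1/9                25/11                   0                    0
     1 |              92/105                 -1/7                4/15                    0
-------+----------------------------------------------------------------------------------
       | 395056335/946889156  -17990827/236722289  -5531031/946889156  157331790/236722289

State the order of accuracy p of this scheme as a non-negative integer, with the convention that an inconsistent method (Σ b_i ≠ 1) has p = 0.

3

b = (395056335/946889156, -17990827/236722289, -5531031/946889156, 157331790/236722289)
c = (0, 2, 214/99, 1)
Ac = (0, 0, 50/11, 3022/10395)
Σ b_i: 395056335/946889156·1 + (-17990827/236722289)·1 + (-5531031/946889156)·1 + 157331790/236722289·1 = 1 ✓
b·c: (-17990827/236722289)·2 + (-5531031/946889156)·214/99 + 157331790/236722289·1 = 1/2 ✓
b·c²: (-17990827/236722289)·4 + (-5531031/946889156)·45796/9801 + 157331790/236722289·1 = 1/3 ✓
b·Ac: (-5531031/946889156)·50/11 + 157331790/236722289·3022/10395 = 1/6 ✓
b·c³: (-17990827/236722289)·8 + (-5531031/946889156)·9800344/970299 + 157331790/236722289·1 = -166658920/70306519833 ≠ 1/4 ⇒ order 3.
b·(c∘Ac): (-5531031/946889156)·10700/1089 + 157331790/236722289·3022/10395 = 96457957/710166867 ≠ 1/8
b·Ac²: (-5531031/946889156)·100/11 + 157331790/236722289·694228/1029105 = 27788670643/70306519833 ≠ 1/12
b·A²c: 157331790/236722289·40/33 = 190705200/236722289 ≠ 1/24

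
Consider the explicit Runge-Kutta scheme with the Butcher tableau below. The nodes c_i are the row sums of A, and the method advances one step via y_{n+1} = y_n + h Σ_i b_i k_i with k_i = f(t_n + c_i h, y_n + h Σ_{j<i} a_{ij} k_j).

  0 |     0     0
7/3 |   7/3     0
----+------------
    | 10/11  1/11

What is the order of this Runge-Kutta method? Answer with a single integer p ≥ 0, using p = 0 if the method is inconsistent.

1

b = (10/11, 1/11)
c = (0, 7/3)
Σ b_i: 10/11·1 + 1/11·1 = 1 ✓
b·c: 1/11·7/3 = 7/33 ≠ 1/2 ⇒ order 1.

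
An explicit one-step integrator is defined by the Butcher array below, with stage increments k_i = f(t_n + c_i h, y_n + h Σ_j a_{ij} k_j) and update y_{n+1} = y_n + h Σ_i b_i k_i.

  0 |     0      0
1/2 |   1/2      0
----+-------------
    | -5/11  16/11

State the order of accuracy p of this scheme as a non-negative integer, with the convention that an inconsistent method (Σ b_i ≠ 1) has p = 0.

b = (-5/11, 16/11)
c = (0, 1/2)
Σ b_i: (-5/11)·1 + 16/11·1 = 1 ✓
b·c: 16/11·1/2 = 8/11 ≠ 1/2 ⇒ order 1.

1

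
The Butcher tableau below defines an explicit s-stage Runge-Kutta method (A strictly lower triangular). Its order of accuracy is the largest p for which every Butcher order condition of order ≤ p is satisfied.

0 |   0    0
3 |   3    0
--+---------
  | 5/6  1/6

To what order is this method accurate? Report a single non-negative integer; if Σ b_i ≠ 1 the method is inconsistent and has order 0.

2

b = (5/6, 1/6)
c = (0, 3)
Σ b_i: 5/6·1 + 1/6·1 = 1 ✓
b·c: 1/6·3 = 1/2 ✓; 2 stages ⇒ order 2.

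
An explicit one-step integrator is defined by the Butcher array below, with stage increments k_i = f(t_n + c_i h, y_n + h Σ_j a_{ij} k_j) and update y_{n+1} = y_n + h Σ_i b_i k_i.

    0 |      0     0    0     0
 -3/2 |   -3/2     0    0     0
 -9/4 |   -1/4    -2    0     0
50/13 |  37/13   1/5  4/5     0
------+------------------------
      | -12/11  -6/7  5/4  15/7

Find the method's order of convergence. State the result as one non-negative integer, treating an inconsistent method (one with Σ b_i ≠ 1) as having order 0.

b = (-12/11, -6/7, 5/4, 15/7)
c = (0, -3/2, -9/4, 50/13)
Ac = (0, 0, 3, -21/10)
Σ b_i: (-12/11)·1 + (-6/7)·1 + 5/4·1 + 15/7·1 = 445/308 ≠ 1 ⇒ order 0.

0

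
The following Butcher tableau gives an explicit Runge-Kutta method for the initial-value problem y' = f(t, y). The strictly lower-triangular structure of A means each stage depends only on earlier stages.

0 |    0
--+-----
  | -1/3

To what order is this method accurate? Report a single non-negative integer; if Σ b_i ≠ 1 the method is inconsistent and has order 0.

0

b = (-1/3)
c = (0)
Σ b_i: (-1/3)·1 = -1/3 ≠ 1 ⇒ order 0.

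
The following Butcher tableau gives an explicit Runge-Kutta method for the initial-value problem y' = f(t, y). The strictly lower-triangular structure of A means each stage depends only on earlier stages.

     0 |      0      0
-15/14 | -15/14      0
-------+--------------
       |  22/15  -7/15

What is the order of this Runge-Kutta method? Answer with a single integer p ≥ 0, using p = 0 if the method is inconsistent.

b = (22/15, -7/15)
c = (0, -15/14)
Σ b_i: 22/15·1 + (-7/15)·1 = 1 ✓
b·c: (-7/15)·(-15/14) = 1/2 ✓; 2 stages ⇒ order 2.

2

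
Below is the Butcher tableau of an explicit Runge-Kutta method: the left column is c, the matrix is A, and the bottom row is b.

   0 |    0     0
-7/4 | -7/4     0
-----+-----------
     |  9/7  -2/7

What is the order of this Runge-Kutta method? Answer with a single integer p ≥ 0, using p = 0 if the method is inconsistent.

2

b = (9/7, -2/7)
c = (0, -7/4)
Σ b_i: 9/7·1 + (-2/7)·1 = 1 ✓
b·c: (-2/7)·(-7/4) = 1/2 ✓; 2 stages ⇒ order 2.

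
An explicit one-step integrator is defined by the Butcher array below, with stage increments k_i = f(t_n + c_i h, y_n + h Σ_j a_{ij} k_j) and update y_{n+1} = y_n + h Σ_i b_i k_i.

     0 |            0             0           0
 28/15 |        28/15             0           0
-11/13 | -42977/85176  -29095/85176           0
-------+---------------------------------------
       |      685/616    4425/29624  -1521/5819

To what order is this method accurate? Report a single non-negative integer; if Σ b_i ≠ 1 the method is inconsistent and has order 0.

b = (685/616, 4425/29624, -1521/5819)
c = (0, 28/15, -11/13)
Ac = (0, 0, -5819/9126)
Σ b_i: 685/616·1 + 4425/29624·1 + (-1521/5819)·1 = 1 ✓
b·c: 4425/29624·28/15 + (-1521/5819)·(-11/13) = 1/2 ✓
b·c²: 4425/29624·784/225 + (-1521/5819)·121/169 = 1/3 ✓
b·Ac: (-1521/5819)·(-5819/9126) = 1/6 ✓; 3 stages ⇒ order 3.

3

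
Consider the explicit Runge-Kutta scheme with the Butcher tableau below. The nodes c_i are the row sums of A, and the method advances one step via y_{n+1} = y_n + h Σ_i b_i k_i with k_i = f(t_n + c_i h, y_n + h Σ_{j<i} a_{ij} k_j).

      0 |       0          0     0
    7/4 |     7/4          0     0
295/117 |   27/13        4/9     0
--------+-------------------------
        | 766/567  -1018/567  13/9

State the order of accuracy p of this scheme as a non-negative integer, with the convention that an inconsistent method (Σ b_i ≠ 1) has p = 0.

b = (766/567, -1018/567, 13/9)
c = (0, 7/4, 295/117)
Ac = (0, 0, 7/9)
Σ b_i: 766/567·1 + (-1018/567)·1 + 13/9·1 = 1 ✓
b·c: (-1018/567)·7/4 + 13/9·295/117 = 1/2 ✓
b·c²: (-1018/567)·49/16 + 13/9·87025/13689 = 279329/75816 ≠ 1/3 ⇒ order 2.
b·Ac: 13/9·7/9 = 91/81 ≠ 1/6

2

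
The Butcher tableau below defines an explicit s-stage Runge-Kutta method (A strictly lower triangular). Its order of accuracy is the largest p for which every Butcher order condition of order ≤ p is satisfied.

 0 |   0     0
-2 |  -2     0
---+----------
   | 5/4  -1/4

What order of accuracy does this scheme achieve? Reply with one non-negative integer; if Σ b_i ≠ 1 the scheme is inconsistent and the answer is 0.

2

b = (5/4, -1/4)
c = (0, -2)
Σ b_i: 5/4·1 + (-1/4)·1 = 1 ✓
b·c: (-1/4)·(-2) = 1/2 ✓; 2 stages ⇒ order 2.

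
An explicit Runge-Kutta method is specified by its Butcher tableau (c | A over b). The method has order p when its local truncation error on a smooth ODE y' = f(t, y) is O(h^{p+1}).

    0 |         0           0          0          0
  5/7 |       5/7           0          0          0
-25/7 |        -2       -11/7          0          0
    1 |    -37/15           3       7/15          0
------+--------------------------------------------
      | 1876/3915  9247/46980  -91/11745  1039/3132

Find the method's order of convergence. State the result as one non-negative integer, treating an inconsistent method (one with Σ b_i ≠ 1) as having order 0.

b = (1876/3915, 9247/46980, -91/11745, 1039/3132)
c = (0, 5/7, -25/7, 1)
Ac = (0, 0, -55/49, 10/21)
Σ b_i: 1876/3915·1 + 9247/46980·1 + (-91/11745)·1 + 1039/3132·1 = 1 ✓
b·c: 9247/46980·5/7 + (-91/11745)·(-25/7) + 1039/3132·1 = 1/2 ✓
b·c²: 9247/46980·25/49 + (-91/11745)·625/49 + 1039/3132·1 = 1/3 ✓
b·Ac: (-91/11745)·(-55/49) + 1039/3132·10/21 = 1/6 ✓
b·c³: 9247/46980·125/343 + (-91/11745)·(-15625/343) + 1039/3132·1 = 58043/76734 ≠ 1/4 ⇒ order 3.
b·(c∘Ac): (-91/11745)·1375/343 + 1039/3132·10/21 = 29215/230202 ≠ 1/8
b·Ac²: (-91/11745)·(-275/343) + 1039/3132·1100/147 = 13640/5481 ≠ 1/12
b·A²c: 1039/3132·(-11/21) = -11429/65772 ≠ 1/24

3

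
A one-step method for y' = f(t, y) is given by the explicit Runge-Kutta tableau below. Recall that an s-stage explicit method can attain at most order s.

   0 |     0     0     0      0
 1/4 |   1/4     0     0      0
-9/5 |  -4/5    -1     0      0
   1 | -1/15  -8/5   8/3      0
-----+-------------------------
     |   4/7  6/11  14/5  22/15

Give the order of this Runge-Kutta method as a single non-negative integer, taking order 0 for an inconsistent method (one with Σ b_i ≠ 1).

0

b = (4/7, 6/11, 14/5, 22/15)
c = (0, 1/4, -9/5, 1)
Ac = (0, 0, -1/4, -26/5)
Σ b_i: 4/7·1 + 6/11·1 + 14/5·1 + 22/15·1 = 6218/1155 ≠ 1 ⇒ order 0.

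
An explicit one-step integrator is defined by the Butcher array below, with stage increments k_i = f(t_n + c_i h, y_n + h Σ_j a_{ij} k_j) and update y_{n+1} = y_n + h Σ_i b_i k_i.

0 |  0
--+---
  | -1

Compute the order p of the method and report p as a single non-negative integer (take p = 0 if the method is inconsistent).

b = (-1)
c = (0)
Σ b_i: (-1)·1 = -1 ≠ 1 ⇒ order 0.

0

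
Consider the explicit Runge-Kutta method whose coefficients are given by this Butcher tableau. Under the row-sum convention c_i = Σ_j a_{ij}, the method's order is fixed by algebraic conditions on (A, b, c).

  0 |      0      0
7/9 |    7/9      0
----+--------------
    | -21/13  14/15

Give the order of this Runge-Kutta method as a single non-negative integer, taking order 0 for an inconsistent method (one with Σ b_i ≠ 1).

0

b = (-21/13, 14/15)
c = (0, 7/9)
Σ b_i: (-21/13)·1 + 14/15·1 = -133/195 ≠ 1 ⇒ order 0.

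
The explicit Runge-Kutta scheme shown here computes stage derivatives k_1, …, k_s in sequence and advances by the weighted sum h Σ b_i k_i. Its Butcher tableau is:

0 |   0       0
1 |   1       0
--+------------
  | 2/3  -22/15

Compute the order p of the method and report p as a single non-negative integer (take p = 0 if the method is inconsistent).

b = (2/3, -22/15)
c = (0, 1)
Σ b_i: 2/3·1 + (-22/15)·1 = -4/5 ≠ 1 ⇒ order 0.

0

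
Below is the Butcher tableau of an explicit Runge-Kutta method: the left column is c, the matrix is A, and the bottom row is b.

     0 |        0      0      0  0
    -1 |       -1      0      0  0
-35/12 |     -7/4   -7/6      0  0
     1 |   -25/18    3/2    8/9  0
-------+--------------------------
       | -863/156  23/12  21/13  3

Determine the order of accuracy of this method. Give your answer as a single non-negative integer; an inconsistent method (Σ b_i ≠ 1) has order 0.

b = (-863/156, 23/12, 21/13, 3)
c = (0, -1, -35/12, 1)
Ac = (0, 0, 7/6, -221/54)
Σ b_i: (-863/156)·1 + 23/12·1 + 21/13·1 + 3·1 = 1 ✓
b·c: 23/12·(-1) + 21/13·(-35/12) + 3·1 = -283/78 ≠ 1/2 ⇒ order 1.

1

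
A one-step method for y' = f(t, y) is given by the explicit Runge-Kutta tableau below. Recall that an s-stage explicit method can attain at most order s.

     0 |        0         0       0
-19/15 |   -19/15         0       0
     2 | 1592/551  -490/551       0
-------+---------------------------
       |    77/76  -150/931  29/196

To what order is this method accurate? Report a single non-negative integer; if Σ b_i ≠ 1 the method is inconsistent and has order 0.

b = (77/76, -150/931, 29/196)
c = (0, -19/15, 2)
Ac = (0, 0, 98/87)
Σ b_i: 77/76·1 + (-150/931)·1 + 29/196·1 = 1 ✓
b·c: (-150/931)·(-19/15) + 29/196·2 = 1/2 ✓
b·c²: (-150/931)·361/225 + 29/196·4 = 1/3 ✓
b·Ac: 29/196·98/87 = 1/6 ✓; 3 stages ⇒ order 3.

3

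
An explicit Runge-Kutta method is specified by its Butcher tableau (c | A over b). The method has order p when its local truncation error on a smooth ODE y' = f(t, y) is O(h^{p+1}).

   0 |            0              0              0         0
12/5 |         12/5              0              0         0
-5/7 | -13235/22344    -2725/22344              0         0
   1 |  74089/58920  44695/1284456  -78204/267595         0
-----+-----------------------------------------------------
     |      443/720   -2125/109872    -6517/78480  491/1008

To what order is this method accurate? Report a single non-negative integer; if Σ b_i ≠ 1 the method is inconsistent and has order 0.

b = (443/720, -2125/109872, -6517/78480, 491/1008)
c = (0, 12/5, -5/7, 1)
Ac = (0, 0, -545/1862, 287/982)
Σ b_i: 443/720·1 + (-2125/109872)·1 + (-6517/78480)·1 + 491/1008·1 = 1 ✓
b·c: (-2125/109872)·12/5 + (-6517/78480)·(-5/7) + 491/1008·1 = 1/2 ✓
b·c²: (-2125/109872)·144/25 + (-6517/78480)·25/49 + 491/1008·1 = 1/3 ✓
b·Ac: (-6517/78480)·(-545/1862) + 491/1008·287/982 = 1/6 ✓
b·c³: (-2125/109872)·1728/125 + (-6517/78480)·(-125/343) + 491/1008·1 = 1/4 ✓
b·(c∘Ac): (-6517/78480)·2725/13034 + 491/1008·287/982 = 1/8 ✓
b·Ac²: (-6517/78480)·(-654/931) + 491/1008·126/2455 = 1/12 ✓
b·A²c: 491/1008·42/491 = 1/24 ✓; 4 stages ⇒ order 4.

4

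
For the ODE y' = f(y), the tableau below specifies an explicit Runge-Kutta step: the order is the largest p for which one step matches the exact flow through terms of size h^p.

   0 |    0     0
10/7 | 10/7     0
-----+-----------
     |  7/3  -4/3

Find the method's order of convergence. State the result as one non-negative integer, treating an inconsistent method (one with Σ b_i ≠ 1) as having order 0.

b = (7/3, -4/3)
c = (0, 10/7)
Σ b_i: 7/3·1 + (-4/3)·1 = 1 ✓
b·c: (-4/3)·10/7 = -40/21 ≠ 1/2 ⇒ order 1.

1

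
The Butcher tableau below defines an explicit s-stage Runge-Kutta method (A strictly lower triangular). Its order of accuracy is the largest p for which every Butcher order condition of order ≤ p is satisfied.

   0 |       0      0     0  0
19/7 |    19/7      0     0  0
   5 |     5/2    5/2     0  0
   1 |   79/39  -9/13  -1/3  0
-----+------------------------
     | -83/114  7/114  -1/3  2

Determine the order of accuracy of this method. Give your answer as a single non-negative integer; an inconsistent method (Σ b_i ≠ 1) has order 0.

2

b = (-83/114, 7/114, -1/3, 2)
c = (0, 19/7, 5, 1)
Ac = (0, 0, 95/14, -968/273)
Σ b_i: (-83/114)·1 + 7/114·1 + (-1/3)·1 + 2·1 = 1 ✓
b·c: 7/114·19/7 + (-1/3)·5 + 2·1 = 1/2 ✓
b·c²: 7/114·361/49 + (-1/3)·25 + 2·1 = -247/42 ≠ 1/3 ⇒ order 2.
b·Ac: (-1/3)·95/14 + 2·(-968/273) = -5107/546 ≠ 1/6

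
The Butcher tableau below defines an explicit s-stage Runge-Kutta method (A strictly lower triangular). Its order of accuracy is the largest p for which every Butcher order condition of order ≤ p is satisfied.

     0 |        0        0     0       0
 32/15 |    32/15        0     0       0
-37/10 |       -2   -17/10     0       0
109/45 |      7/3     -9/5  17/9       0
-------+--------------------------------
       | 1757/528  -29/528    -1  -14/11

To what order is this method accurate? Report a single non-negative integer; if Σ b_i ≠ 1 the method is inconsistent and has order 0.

b = (1757/528, -29/528, -1, -14/11)
c = (0, 32/15, -37/10, 109/45)
Ac = (0, 0, -272/75, -4873/450)
Σ b_i: 1757/528·1 + (-29/528)·1 + (-1)·1 + (-14/11)·1 = 1 ✓
b·c: (-29/528)·32/15 + (-1)·(-37/10) + (-14/11)·109/45 = 1/2 ✓
b·c²: (-29/528)·1024/225 + (-1)·1369/100 + (-14/11)·11881/2025 = -1907387/89100 ≠ 1/3 ⇒ order 2.
b·Ac: (-1)·(-272/75) + (-14/11)·(-4873/450) = 3917/225 ≠ 1/6

2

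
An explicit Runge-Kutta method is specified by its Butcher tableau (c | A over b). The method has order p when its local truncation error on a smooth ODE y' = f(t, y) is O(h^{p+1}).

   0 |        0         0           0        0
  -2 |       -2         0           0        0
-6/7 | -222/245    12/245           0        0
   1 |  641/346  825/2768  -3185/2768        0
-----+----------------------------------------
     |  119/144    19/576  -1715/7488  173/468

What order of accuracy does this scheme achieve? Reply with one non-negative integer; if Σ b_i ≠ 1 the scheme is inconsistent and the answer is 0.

b = (119/144, 19/576, -1715/7488, 173/468)
c = (0, -2, -6/7, 1)
Ac = (0, 0, -24/245, 135/346)
Σ b_i: 119/144·1 + 19/576·1 + (-1715/7488)·1 + 173/468·1 = 1 ✓
b·c: 19/576·(-2) + (-1715/7488)·(-6/7) + 173/468·1 = 1/2 ✓
b·c²: 19/576·4 + (-1715/7488)·36/49 + 173/468·1 = 1/3 ✓
b·Ac: (-1715/7488)·(-24/245) + 173/468·135/346 = 1/6 ✓
b·c³: 19/576·(-8) + (-1715/7488)·(-216/343) + 173/468·1 = 1/4 ✓
b·(c∘Ac): (-1715/7488)·144/1715 + 173/468·135/346 = 1/8 ✓
b·Ac²: (-1715/7488)·48/245 + 173/468·60/173 = 1/12 ✓
b·A²c: 173/468·39/346 = 1/24 ✓; 4 stages ⇒ order 4.

4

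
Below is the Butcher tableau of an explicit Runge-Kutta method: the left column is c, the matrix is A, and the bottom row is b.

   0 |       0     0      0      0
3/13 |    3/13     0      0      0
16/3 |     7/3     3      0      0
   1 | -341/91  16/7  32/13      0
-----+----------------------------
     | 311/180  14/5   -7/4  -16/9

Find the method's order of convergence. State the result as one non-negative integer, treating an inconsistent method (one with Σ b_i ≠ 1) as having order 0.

1

b = (311/180, 14/5, -7/4, -16/9)
c = (0, 3/13, 16/3, 1)
Ac = (0, 0, 9/13, 3728/273)
Σ b_i: 311/180·1 + 14/5·1 + (-7/4)·1 + (-16/9)·1 = 1 ✓
b·c: 14/5·3/13 + (-7/4)·16/3 + (-16/9)·1 = -6122/585 ≠ 1/2 ⇒ order 1.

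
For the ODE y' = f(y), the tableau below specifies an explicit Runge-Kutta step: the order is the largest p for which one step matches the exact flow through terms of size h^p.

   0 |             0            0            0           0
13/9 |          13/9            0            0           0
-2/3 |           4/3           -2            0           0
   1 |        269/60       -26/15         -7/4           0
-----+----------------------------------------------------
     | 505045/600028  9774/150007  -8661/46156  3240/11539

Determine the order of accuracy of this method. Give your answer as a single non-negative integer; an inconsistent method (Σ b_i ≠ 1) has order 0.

3

b = (505045/600028, 9774/150007, -8661/46156, 3240/11539)
c = (0, 13/9, -2/3, 1)
Ac = (0, 0, -26/9, -361/270)
Σ b_i: 505045/600028·1 + 9774/150007·1 + (-8661/46156)·1 + 3240/11539·1 = 1 ✓
b·c: 9774/150007·13/9 + (-8661/46156)·(-2/3) + 3240/11539·1 = 1/2 ✓
b·c²: 9774/150007·169/81 + (-8661/46156)·4/9 + 3240/11539·1 = 1/3 ✓
b·Ac: (-8661/46156)·(-26/9) + 3240/11539·(-361/270) = 1/6 ✓
b·c³: 9774/150007·2197/729 + (-8661/46156)·(-8/27) + 3240/11539·1 = 165980/311553 ≠ 1/4 ⇒ order 3.
b·(c∘Ac): (-8661/46156)·52/27 + 3240/11539·(-361/270) = -76519/103851 ≠ 1/8
b·Ac²: (-8661/46156)·(-338/81) + 3240/11539·(-5339/1215) = -280913/623106 ≠ 1/12
b·A²c: 3240/11539·91/18 = 16380/11539 ≠ 1/24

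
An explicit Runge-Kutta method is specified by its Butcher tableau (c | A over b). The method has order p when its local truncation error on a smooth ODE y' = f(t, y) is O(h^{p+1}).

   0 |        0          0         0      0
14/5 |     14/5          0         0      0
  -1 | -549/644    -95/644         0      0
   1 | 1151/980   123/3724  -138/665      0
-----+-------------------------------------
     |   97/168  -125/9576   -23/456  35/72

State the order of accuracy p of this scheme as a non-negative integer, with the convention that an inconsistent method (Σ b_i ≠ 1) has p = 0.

b = (97/168, -125/9576, -23/456, 35/72)
c = (0, 14/5, -1, 1)
Ac = (0, 0, -19/46, 3/10)
Σ b_i: 97/168·1 + (-125/9576)·1 + (-23/456)·1 + 35/72·1 = 1 ✓
b·c: (-125/9576)·14/5 + (-23/456)·(-1) + 35/72·1 = 1/2 ✓
b·c²: (-125/9576)·196/25 + (-23/456)·1 + 35/72·1 = 1/3 ✓
b·Ac: (-23/456)·(-19/46) + 35/72·3/10 = 1/6 ✓
b·c³: (-125/9576)·2744/125 + (-23/456)·(-1) + 35/72·1 = 1/4 ✓
b·(c∘Ac): (-23/456)·19/46 + 35/72·3/10 = 1/8 ✓
b·Ac²: (-23/456)·(-133/115) + 35/72·9/175 = 1/12 ✓
b·A²c: 35/72·3/35 = 1/24 ✓; 4 stages ⇒ order 4.

4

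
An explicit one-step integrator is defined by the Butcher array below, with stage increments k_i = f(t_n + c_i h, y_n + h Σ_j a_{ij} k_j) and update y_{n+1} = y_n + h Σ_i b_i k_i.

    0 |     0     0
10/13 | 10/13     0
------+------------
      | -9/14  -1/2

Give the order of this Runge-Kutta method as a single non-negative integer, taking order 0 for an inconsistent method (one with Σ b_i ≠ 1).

b = (-9/14, -1/2)
c = (0, 10/13)
Σ b_i: (-9/14)·1 + (-1/2)·1 = -8/7 ≠ 1 ⇒ order 0.

0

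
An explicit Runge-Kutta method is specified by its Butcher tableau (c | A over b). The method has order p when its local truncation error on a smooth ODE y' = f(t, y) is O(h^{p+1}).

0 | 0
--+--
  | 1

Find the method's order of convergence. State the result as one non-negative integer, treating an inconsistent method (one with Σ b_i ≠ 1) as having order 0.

1

b = (1)
c = (0)
Σ b_i: 1·1 = 1 ✓; 1 stage ⇒ order 1.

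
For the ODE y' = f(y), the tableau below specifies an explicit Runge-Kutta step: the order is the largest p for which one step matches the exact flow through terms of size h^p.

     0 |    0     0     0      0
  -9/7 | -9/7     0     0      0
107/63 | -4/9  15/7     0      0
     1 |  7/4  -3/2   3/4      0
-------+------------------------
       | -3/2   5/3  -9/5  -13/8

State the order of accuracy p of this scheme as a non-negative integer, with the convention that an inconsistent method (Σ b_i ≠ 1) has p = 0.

b = (-3/2, 5/3, -9/5, -13/8)
c = (0, -9/7, 107/63, 1)
Ac = (0, 0, -135/49, 269/84)
Σ b_i: (-3/2)·1 + 5/3·1 + (-9/5)·1 + (-13/8)·1 = -391/120 ≠ 1 ⇒ order 0.

0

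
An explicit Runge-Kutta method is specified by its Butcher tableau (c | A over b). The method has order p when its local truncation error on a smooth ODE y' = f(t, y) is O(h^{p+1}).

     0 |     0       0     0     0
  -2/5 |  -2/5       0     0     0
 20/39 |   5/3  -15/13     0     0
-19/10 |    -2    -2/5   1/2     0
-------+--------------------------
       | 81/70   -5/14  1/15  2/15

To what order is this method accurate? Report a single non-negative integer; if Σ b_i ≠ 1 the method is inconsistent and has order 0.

b = (81/70, -5/14, 1/15, 2/15)
c = (0, -2/5, 20/39, -19/10)
Ac = (0, 0, 6/13, 406/975)
Σ b_i: 81/70·1 + (-5/14)·1 + 1/15·1 + 2/15·1 = 1 ✓
b·c: (-5/14)·(-2/5) + 1/15·20/39 + 2/15·(-19/10) = -1562/20475 ≠ 1/2 ⇒ order 1.

1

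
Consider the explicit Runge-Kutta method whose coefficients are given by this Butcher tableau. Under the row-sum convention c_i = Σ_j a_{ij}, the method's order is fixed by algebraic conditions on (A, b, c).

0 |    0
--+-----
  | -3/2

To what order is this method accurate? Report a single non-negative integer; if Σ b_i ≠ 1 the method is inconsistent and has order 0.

0

b = (-3/2)
c = (0)
Σ b_i: (-3/2)·1 = -3/2 ≠ 1 ⇒ order 0.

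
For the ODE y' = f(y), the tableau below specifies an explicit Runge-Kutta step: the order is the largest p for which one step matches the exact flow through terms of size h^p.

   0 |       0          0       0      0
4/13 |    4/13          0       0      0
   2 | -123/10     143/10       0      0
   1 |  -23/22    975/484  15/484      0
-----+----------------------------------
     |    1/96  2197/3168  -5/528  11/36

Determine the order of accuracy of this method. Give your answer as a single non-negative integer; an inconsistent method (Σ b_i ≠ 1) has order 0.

4

b = (1/96, 2197/3168, -5/528, 11/36)
c = (0, 4/13, 2, 1)
Ac = (0, 0, 22/5, 15/22)
Σ b_i: 1/96·1 + 2197/3168·1 + (-5/528)·1 + 11/36·1 = 1 ✓
b·c: 2197/3168·4/13 + (-5/528)·2 + 11/36·1 = 1/2 ✓
b·c²: 2197/3168·16/169 + (-5/528)·4 + 11/36·1 = 1/3 ✓
b·Ac: (-5/528)·22/5 + 11/36·15/22 = 1/6 ✓
b·c³: 2197/3168·64/2197 + (-5/528)·8 + 11/36·1 = 1/4 ✓
b·(c∘Ac): (-5/528)·44/5 + 11/36·15/22 = 1/8 ✓
b·Ac²: (-5/528)·88/65 + 11/36·45/143 = 1/12 ✓
b·A²c: 11/36·3/22 = 1/24 ✓; 4 stages ⇒ order 4.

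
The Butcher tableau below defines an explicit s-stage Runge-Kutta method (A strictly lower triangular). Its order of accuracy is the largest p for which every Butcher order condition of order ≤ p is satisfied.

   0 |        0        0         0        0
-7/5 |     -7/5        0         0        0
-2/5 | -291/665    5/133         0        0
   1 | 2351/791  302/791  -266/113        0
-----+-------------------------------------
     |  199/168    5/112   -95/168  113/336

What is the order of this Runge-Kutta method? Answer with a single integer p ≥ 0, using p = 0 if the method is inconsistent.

b = (199/168, 5/112, -95/168, 113/336)
c = (0, -7/5, -2/5, 1)
Ac = (0, 0, -1/19, 46/113)
Σ b_i: 199/168·1 + 5/112·1 + (-95/168)·1 + 113/336·1 = 1 ✓
b·c: 5/112·(-7/5) + (-95/168)·(-2/5) + 113/336·1 = 1/2 ✓
b·c²: 5/112·49/25 + (-95/168)·4/25 + 113/336·1 = 1/3 ✓
b·Ac: (-95/168)·(-1/19) + 113/336·46/113 = 1/6 ✓
b·c³: 5/112·(-343/125) + (-95/168)·(-8/125) + 113/336·1 = 1/4 ✓
b·(c∘Ac): (-95/168)·2/95 + 113/336·46/113 = 1/8 ✓
b·Ac²: (-95/168)·7/95 + 113/336·42/113 = 1/12 ✓
b·A²c: 113/336·14/113 = 1/24 ✓; 4 stages ⇒ order 4.

4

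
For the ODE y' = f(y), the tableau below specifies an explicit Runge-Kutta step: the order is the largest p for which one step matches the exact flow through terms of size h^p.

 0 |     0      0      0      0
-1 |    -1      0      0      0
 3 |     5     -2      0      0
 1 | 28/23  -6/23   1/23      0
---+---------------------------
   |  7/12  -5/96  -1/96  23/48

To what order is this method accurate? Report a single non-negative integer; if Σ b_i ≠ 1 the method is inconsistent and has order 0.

4

b = (7/12, -5/96, -1/96, 23/48)
c = (0, -1, 3, 1)
Ac = (0, 0, 2, 9/23)
Σ b_i: 7/12·1 + (-5/96)·1 + (-1/96)·1 + 23/48·1 = 1 ✓
b·c: (-5/96)·(-1) + (-1/96)·3 + 23/48·1 = 1/2 ✓
b·c²: (-5/96)·1 + (-1/96)·9 + 23/48·1 = 1/3 ✓
b·Ac: (-1/96)·2 + 23/48·9/23 = 1/6 ✓
b·c³: (-5/96)·(-1) + (-1/96)·27 + 23/48·1 = 1/4 ✓
b·(c∘Ac): (-1/96)·6 + 23/48·9/23 = 1/8 ✓
b·Ac²: (-1/96)·(-2) + 23/48·3/23 = 1/12 ✓
b·A²c: 23/48·2/23 = 1/24 ✓; 4 stages ⇒ order 4.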